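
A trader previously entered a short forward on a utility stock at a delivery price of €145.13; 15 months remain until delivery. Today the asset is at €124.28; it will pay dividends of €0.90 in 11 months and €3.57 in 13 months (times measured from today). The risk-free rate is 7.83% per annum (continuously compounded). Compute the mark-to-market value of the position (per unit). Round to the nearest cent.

PV(remaining dividends) I = 0.90·e^(−0.0783·11/12) + 3.57·e^(−0.0783·13/12) = 4.1173
Current forward F = (S − I)·e^(rT) = (124.28 − 4.1173)·e^(0.0783·15/12) = 120.1627 × 1.102825 = 132.5184
Value (long) = (F − K)·e^(−rT) = (132.5184 − 145.13) × 0.906762 = -11.4357
Short position value = −(long value) = €11.44

€11.44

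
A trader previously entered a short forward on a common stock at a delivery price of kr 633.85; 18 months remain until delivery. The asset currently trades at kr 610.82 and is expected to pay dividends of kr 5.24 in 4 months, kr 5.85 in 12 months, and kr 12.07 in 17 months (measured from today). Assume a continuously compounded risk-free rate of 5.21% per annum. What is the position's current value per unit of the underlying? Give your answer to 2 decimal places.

PV(remaining dividends) I = 5.24·e^(−0.0521·4/12) + 5.85·e^(−0.0521·12/12) + 12.07·e^(−0.0521·17/12) = 21.9140
Current forward F = (S − I)·e^(rT) = (610.82 − 21.9140)·e^(0.0521·18/12) = 588.9060 × 1.081285 = 636.7752
Value (long) = (F − K)·e^(−rT) = (636.7752 − 633.85) × 0.924826 = 2.7053
Short position value = −(long value) = -kr 2.71

-kr 2.71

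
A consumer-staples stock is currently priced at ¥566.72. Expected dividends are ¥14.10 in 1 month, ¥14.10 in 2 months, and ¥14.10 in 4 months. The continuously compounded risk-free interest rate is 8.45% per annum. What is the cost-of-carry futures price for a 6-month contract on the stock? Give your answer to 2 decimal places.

PV(dividends) I = 14.10·e^(−0.0845·1/12) + 14.10·e^(−0.0845·2/12) + 14.10·e^(−0.0845·4/12)
I = 14.0011 + 13.9028 + 13.7084 = 41.6123
F = (S − I)·e^(rT) = (566.72 − 41.6123) · e^(0.0845·6/12)
= 525.1077 · e^0.042250 = 525.1077 × 1.043155 = ¥547.77

¥547.77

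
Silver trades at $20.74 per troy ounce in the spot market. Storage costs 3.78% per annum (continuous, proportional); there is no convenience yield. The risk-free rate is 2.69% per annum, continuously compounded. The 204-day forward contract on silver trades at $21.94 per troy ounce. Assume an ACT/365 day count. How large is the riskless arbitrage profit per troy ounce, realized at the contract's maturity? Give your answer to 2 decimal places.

$0.44 per troy ounce

Fair forward: F* = S·e^(carry·T), with carry = (r + u) = 0.0269 + 0.0378 = 0.0647
F* = 20.74 · e^(0.0647 × 204/365) = 20.74 · e^0.036161 = 20.74 × 1.036823 = $21.5037
Market $21.94 > fair $21.5037: forward overpriced → cash-and-carry (buy spot, short the forward).
At maturity, profit = |F_mkt − F*| = |21.94 − 21.5037| = $0.44 per troy ounce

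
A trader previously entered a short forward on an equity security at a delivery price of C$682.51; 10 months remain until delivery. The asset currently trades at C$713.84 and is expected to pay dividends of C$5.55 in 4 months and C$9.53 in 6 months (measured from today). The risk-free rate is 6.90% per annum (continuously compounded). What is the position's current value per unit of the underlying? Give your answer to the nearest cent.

-C$54.84

PV(remaining dividends) I = 5.55·e^(−0.0690·4/12) + 9.53·e^(−0.0690·6/12) = 14.6306
Current forward F = (S − I)·e^(rT) = (713.84 − 14.6306)·e^(0.0690·10/12) = 699.2094 × 1.059185 = 740.5921
Value (long) = (F − K)·e^(−rT) = (740.5921 − 682.51) × 0.944122 = 54.8366
Short position value = −(long value) = -C$54.84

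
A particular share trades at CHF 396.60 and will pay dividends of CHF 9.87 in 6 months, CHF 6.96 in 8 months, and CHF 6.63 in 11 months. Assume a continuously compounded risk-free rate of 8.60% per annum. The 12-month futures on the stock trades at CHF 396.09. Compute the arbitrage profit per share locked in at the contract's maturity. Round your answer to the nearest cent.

PV(dividends) I = 9.87·e^(−0.0860·6/12) + 6.96·e^(−0.0860·8/12) + 6.63·e^(−0.0860·11/12) = 22.1542
Fair futures F* = (S − I)·e^(rT) = (396.60 − 22.1542)·e^0.086000 = 374.4458 × 1.089806 = 408.0733
Market CHF 396.09 < fair 408.0733: forward underpriced → reverse cash-and-carry (short the stock, invest proceeds at r, pay the dividends, go long the forward).
Profit at T = |F_mkt − F*| = |396.09 − 408.0733| = CHF 11.98 per share

CHF 11.98 per share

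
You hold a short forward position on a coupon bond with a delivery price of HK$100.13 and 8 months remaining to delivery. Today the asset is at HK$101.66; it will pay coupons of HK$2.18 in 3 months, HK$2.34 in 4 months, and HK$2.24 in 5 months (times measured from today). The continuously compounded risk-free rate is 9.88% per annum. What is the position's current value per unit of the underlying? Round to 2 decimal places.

-HK$1.37

PV(remaining coupons) I = 2.18·e^(−0.0988·3/12) + 2.34·e^(−0.0988·4/12) + 2.24·e^(−0.0988·5/12) = 6.5407
Current forward F = (S − I)·e^(rT) = (101.66 − 6.5407)·e^(0.0988·8/12) = 95.1193 × 1.068084 = 101.5954
Value (long) = (F − K)·e^(−rT) = (101.5954 − 100.13) × 0.936256 = 1.3720
Short position value = −(long value) = -HK$1.37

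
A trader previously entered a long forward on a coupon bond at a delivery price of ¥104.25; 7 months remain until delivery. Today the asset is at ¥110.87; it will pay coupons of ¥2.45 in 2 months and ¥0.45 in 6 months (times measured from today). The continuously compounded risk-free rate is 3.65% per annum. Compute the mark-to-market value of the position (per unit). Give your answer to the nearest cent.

¥5.94

PV(remaining coupons) I = 2.45·e^(−0.0365·2/12) + 0.45·e^(−0.0365·6/12) = 2.8770
Current forward F = (S − I)·e^(rT) = (110.87 − 2.8770)·e^(0.0365·7/12) = 107.9930 × 1.021520 = 110.3170
Value (long) = (F − K)·e^(−rT) = (110.3170 − 104.25) × 0.978933 = 5.9392
Value = ¥5.94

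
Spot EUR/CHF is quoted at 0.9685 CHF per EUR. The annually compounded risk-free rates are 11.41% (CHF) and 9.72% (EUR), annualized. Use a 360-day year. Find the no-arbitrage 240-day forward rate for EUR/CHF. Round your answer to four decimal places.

By covered interest parity, F = S · (1+r_CHF)^T / (1+r_EUR)^T
= 0.9685 × 1.074689 / 1.063793 = 0.9685 × 1.010243
F = 0.9784 CHF per EUR

0.9784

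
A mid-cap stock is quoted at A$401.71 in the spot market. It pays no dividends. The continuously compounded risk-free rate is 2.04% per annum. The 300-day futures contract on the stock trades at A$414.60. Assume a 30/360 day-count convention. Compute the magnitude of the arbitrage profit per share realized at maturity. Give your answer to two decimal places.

A$6.00 per share

Fair futures: F* = S·e^(carry·T), with carry = r = 0.0204
F* = 401.71 · e^(0.0204 × 300/360) = 401.71 · e^0.017000 = 401.71 × 1.017145 = A$408.5973
Market A$414.60 > fair A$408.5973: forward overpriced → cash-and-carry (buy spot, short the forward).
At maturity, profit = |F_mkt − F*| = |414.60 − 408.5973| = A$6.00 per share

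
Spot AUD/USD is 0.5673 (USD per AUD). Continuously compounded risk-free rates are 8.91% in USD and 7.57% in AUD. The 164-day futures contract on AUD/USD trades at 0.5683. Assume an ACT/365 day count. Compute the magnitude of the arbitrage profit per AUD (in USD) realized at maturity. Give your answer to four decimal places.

Fair futures: F* = S·e^(carry·T), with carry = (r_USD − r_AUD) = 0.0891 − 0.0757 = 0.0134
F* = 0.5673 · e^(0.0134 × 164/365) = 0.5673 · e^0.006021 = 0.5673 × 1.006039 = 0.5707
Market 0.5683 < fair 0.5707: forward underpriced → reverse cash-and-carry (short spot, go long the forward).
At maturity, profit = |F_mkt − F*| = |0.5683 − 0.5707| = 0.0024 per AUD (in USD)

0.0024 per AUD (in USD)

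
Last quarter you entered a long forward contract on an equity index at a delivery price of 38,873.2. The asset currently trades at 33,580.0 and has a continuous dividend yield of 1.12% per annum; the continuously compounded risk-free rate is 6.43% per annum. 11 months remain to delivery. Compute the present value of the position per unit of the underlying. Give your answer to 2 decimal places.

Current fair forward for the remaining 11 months: F = S·e^((r − q)·T), (r − q) = 0.0643 − 0.0112 = 0.0531
F = 33580.0 · e^(0.0531 × 11/12) = 33580.0 × 1.04987908 = 35254.9395
Value of long forward = (F − K)·e^(−rT) = (35254.9395 − 38873.2) · e^(−0.0643·11/12)
= -3618.2605 × 0.94276176 = -3411.16

-3411.16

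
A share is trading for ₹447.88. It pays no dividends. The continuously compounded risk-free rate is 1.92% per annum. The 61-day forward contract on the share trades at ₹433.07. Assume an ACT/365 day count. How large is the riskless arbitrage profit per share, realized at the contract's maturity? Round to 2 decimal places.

₹16.25 per share

Fair forward: F* = S·e^(carry·T), with carry = r = 0.0192
F* = 447.88 · e^(0.0192 × 61/365) = 447.88 · e^0.003209 = 447.88 × 1.003214 = ₹449.3195
Market ₹433.07 < fair ₹449.3195: forward underpriced → reverse cash-and-carry (short spot, go long the forward).
At maturity, profit = |F_mkt − F*| = |433.07 − 449.3195| = ₹16.25 per share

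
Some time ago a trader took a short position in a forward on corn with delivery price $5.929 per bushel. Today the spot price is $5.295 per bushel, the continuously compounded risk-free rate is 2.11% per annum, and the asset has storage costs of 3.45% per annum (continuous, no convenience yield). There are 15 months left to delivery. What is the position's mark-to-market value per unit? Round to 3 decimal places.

$0.246 per bushel

Current fair forward for the remaining 15 months: F = S·e^((r + u)·T), (r + u) = 0.0211 + 0.0345 = 0.0556
F = 5.295 · e^(0.0556 × 15/12) = 5.295 × 1.071972 = 5.6761
Value of long forward = (F − K)·e^(−rT) = (5.6761 − 5.929) · e^(−0.0211·15/12)
= -0.2529 × 0.973970 = -0.246
Short position value = −(long value) = $0.246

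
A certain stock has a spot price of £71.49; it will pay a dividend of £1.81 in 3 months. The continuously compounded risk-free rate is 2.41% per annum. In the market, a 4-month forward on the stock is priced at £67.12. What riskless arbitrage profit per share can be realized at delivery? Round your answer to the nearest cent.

£3.13 per share

PV(dividends) I = 1.81·e^(−0.0241·3/12) = 1.7991
Fair forward F* = (S − I)·e^(rT) = (71.49 − 1.7991)·e^0.008033 = 69.6909 × 1.008065 = 70.2530
Market £67.12 < fair 70.2530: forward underpriced → reverse cash-and-carry (short the stock, invest proceeds at r, pay the dividends, go long the forward).
Profit at T = |F_mkt − F*| = |67.12 − 70.2530| = £3.13 per share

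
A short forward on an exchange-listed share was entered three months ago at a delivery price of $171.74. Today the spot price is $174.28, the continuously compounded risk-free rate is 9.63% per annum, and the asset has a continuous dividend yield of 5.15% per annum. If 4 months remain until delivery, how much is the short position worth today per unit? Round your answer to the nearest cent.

-$5.00

Current fair forward for the remaining 4 months: F = S·e^((r − q)·T), (r − q) = 0.0963 − 0.0515 = 0.0448
F = 174.28 · e^(0.0448 × 4/12) = 174.28 × 1.015045 = 176.9020
Value of long forward = (F − K)·e^(−rT) = (176.9020 − 171.74) · e^(−0.0963·4/12)
= 5.1620 × 0.968410 = 5.00
Short position value = −(long value) = -$5.00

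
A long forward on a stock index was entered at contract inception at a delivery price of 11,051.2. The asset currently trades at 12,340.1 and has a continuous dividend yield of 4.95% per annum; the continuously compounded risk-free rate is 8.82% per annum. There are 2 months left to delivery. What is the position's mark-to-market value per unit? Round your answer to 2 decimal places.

1348.78

Current fair forward for the remaining 2 months: F = S·e^((r − q)·T), (r − q) = 0.0882 − 0.0495 = 0.0387
F = 12340.1 · e^(0.0387 × 2/12) = 12340.1 × 1.00647085 = 12419.9509
Value of long forward = (F − K)·e^(−rT) = (12419.9509 − 11051.2) · e^(−0.0882·2/12)
= 1368.7509 × 0.98540752 = 1348.78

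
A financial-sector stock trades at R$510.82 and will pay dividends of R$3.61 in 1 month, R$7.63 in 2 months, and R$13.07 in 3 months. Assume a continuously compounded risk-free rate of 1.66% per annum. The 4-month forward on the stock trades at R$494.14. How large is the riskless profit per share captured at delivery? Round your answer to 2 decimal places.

R$4.85 per share

PV(dividends) I = 3.61·e^(−0.0166·1/12) + 7.63·e^(−0.0166·2/12) + 13.07·e^(−0.0166·3/12) = 24.2298
Fair forward F* = (S − I)·e^(rT) = (510.82 − 24.2298)·e^0.005533 = 486.5902 × 1.005548 = 489.2898
Market R$494.14 > fair 489.2898: forward overpriced → cash-and-carry (borrow at r, buy the stock and collect the dividends, short the forward).
Profit at T = |F_mkt − F*| = |494.14 − 489.2898| = R$4.85 per share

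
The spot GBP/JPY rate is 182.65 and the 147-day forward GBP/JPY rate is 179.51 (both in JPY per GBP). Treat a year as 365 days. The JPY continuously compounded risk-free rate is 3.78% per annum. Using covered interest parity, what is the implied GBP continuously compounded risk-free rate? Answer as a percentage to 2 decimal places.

8.09%

F = S·e^((r_JPY − r_GBP)T) ⇒ r_GBP = r_JPY − ln(F/S)/T
ln(179.51/182.65) = -0.017341; /(147/365) = -0.043058
r_GBP = 0.0378 + 0.043058 = 0.080858
r_GBP = 8.09%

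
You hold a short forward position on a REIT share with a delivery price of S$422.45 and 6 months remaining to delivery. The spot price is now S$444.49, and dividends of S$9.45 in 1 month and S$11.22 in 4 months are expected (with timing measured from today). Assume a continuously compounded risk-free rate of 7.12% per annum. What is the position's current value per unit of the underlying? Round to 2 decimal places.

PV(remaining dividends) I = 9.45·e^(−0.0712·1/12) + 11.22·e^(−0.0712·4/12) = 20.3509
Current forward F = (S − I)·e^(rT) = (444.49 − 20.3509)·e^(0.0712·6/12) = 424.1391 × 1.036241 = 439.5103
Value (long) = (F − K)·e^(−rT) = (439.5103 − 422.45) × 0.965026 = 16.4636
Short position value = −(long value) = -S$16.46

-S$16.46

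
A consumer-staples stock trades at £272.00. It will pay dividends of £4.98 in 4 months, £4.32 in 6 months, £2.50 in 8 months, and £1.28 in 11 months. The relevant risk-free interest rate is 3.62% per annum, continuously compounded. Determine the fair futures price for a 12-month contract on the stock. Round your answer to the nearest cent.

PV(dividends) I = 4.98·e^(−0.0362·4/12) + 4.32·e^(−0.0362·6/12) + 2.50·e^(−0.0362·8/12) + 1.28·e^(−0.0362·11/12)
I = 4.9203 + 4.2425 + 2.4404 + 1.2382 = 12.8414
F = (S − I)·e^(rT) = (272.00 − 12.8414) · e^(0.0362·12/12)
= 259.1586 · e^0.036200 = 259.1586 × 1.036863 = £268.71

£268.71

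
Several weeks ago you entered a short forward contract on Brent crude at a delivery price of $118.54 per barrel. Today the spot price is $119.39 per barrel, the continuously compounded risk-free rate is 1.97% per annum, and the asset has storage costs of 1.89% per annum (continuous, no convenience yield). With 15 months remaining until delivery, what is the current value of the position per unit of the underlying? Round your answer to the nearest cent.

-$6.59 per barrel

Current fair forward for the remaining 15 months: F = S·e^((r + u)·T), (r + u) = 0.0197 + 0.0189 = 0.0386
F = 119.39 · e^(0.0386 × 15/12) = 119.39 × 1.049433 = 125.2918
Value of long forward = (F − K)·e^(−rT) = (125.2918 − 118.54) · e^(−0.0197·15/12)
= 6.7518 × 0.975676 = 6.59
Short position value = −(long value) = -$6.59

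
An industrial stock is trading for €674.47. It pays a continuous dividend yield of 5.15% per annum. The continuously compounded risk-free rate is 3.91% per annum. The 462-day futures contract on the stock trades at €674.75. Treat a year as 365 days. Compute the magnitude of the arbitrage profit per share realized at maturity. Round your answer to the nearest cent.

€10.78 per share

Fair futures: F* = S·e^(carry·T), with carry = (r − q) = 0.0391 − 0.0515 = -0.0124
F* = 674.47 · e^(-0.0124 × 462/365) = 674.47 · e^-0.015695 = 674.47 × 0.984428 = €663.9672
Market €674.75 > fair €663.9672: forward overpriced → cash-and-carry (buy spot, short the forward).
At maturity, profit = |F_mkt − F*| = |674.75 − 663.9672| = €10.78 per share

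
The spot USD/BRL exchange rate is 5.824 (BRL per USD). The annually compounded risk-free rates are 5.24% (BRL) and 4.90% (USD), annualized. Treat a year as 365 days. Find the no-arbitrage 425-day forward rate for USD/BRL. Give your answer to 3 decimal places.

By covered interest parity, F = S · (1+r_BRL)^T / (1+r_USD)^T
= 5.824 × 1.061273 / 1.057282 = 5.824 × 1.003775
F = 5.846 BRL per USD

5.846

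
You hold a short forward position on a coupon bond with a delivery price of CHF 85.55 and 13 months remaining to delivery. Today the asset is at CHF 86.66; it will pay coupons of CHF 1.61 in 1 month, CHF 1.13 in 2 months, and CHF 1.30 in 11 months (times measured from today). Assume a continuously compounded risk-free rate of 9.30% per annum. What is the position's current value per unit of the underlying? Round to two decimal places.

PV(remaining coupons) I = 1.61·e^(−0.0930·1/12) + 1.13·e^(−0.0930·2/12) + 1.30·e^(−0.0930·11/12) = 3.9040
Current forward F = (S − I)·e^(rT) = (86.66 − 3.9040)·e^(0.0930·13/12) = 82.7560 × 1.106000 = 91.5281
Value (long) = (F − K)·e^(−rT) = (91.5281 − 85.55) × 0.904159 = 5.4052
Short position value = −(long value) = -CHF 5.41

-CHF 5.41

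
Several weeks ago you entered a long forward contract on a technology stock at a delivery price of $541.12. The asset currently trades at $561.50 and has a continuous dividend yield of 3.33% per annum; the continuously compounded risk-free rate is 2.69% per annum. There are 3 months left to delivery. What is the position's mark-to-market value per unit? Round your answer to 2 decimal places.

$19.35

Current fair forward for the remaining 3 months: F = S·e^((r − q)·T), (r − q) = 0.0269 − 0.0333 = -0.0064
F = 561.50 · e^(-0.0064 × 3/12) = 561.50 × 0.998401 = 560.6022
Value of long forward = (F − K)·e^(−rT) = (560.6022 − 541.12) · e^(−0.0269·3/12)
= 19.4822 × 0.993298 = 19.35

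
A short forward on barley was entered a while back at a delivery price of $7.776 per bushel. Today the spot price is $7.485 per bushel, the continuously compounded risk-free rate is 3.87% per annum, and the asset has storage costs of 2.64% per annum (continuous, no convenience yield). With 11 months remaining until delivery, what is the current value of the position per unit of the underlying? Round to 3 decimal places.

-$0.163 per bushel

Current fair forward for the remaining 11 months: F = S·e^((r + u)·T), (r + u) = 0.0387 + 0.0264 = 0.0651
F = 7.485 · e^(0.0651 × 11/12) = 7.485 × 1.061492 = 7.9453
Value of long forward = (F − K)·e^(−rT) = (7.9453 − 7.776) · e^(−0.0387·11/12)
= 0.1693 × 0.965147 = 0.163
Short position value = −(long value) = -$0.163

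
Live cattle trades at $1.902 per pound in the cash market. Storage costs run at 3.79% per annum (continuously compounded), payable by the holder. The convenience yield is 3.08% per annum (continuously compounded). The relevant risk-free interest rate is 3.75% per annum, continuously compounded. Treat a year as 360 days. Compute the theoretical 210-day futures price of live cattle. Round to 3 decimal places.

$1.952 per pound

Net carry = r + u − y = 0.0375 + 0.0379 − 0.0308 = 0.0446
F = S·e^((r+u−y)T) = 1.902 · e^(0.0446 × 210/360) = 1.902 · e^0.026017
= 1.902 × 1.026358 = $1.952 per pound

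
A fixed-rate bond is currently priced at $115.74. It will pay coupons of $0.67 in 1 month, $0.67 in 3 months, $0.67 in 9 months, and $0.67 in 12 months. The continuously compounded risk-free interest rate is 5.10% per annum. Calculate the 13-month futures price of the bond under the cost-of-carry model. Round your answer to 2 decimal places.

$119.56

PV(coupons) I = 0.67·e^(−0.0510·1/12) + 0.67·e^(−0.0510·3/12) + 0.67·e^(−0.0510·9/12) + 0.67·e^(−0.0510·12/12)
I = 0.6672 + 0.6615 + 0.6449 + 0.6367 = 2.6103
F = (S − I)·e^(rT) = (115.74 − 2.6103) · e^(0.0510·13/12)
= 113.1297 · e^0.055250 = 113.1297 × 1.056805 = $119.56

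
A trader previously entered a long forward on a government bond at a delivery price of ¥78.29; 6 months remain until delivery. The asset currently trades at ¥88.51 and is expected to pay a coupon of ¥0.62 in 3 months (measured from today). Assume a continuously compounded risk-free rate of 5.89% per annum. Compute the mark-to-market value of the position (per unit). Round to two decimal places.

¥11.88

PV(remaining coupons) I = 0.62·e^(−0.0589·3/12) = 0.6109
Current forward F = (S − I)·e^(rT) = (88.51 − 0.6109)·e^(0.0589·6/12) = 87.8991 × 1.029888 = 90.5262
Value (long) = (F − K)·e^(−rT) = (90.5262 − 78.29) × 0.970979 = 11.8811
Value = ¥11.88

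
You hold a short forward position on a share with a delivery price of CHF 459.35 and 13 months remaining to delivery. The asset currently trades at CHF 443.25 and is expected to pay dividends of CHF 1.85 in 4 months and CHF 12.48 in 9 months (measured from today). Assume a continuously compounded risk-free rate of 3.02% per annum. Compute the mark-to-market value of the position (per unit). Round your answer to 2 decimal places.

PV(remaining dividends) I = 1.85·e^(−0.0302·4/12) + 12.48·e^(−0.0302·9/12) = 14.0320
Current forward F = (S − I)·e^(rT) = (443.25 − 14.0320)·e^(0.0302·13/12) = 429.2180 × 1.033258 = 443.4929
Value (long) = (F − K)·e^(−rT) = (443.4929 − 459.35) × 0.967813 = -15.3467
Short position value = −(long value) = CHF 15.35

CHF 15.35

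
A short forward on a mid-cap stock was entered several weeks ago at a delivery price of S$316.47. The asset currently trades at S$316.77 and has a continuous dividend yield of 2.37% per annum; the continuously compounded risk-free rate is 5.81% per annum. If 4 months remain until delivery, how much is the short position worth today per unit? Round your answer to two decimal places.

Current fair forward for the remaining 4 months: F = S·e^((r − q)·T), (r − q) = 0.0581 − 0.0237 = 0.0344
F = 316.77 · e^(0.0344 × 4/12) = 316.77 × 1.011533 = 320.4233
Value of long forward = (F − K)·e^(−rT) = (320.4233 − 316.47) · e^(−0.0581·4/12)
= 3.9533 × 0.980820 = 3.88
Short position value = −(long value) = -S$3.88

-S$3.88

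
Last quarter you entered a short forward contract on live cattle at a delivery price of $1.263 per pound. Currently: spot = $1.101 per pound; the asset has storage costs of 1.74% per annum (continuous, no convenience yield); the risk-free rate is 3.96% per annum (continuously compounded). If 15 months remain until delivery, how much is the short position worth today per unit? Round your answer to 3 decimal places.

$0.077 per pound

Current fair forward for the remaining 15 months: F = S·e^((r + u)·T), (r + u) = 0.0396 + 0.0174 = 0.0570
F = 1.101 · e^(0.0570 × 15/12) = 1.101 × 1.073850 = 1.1823
Value of long forward = (F − K)·e^(−rT) = (1.1823 − 1.263) · e^(−0.0396·15/12)
= -0.0807 × 0.951705 = -0.077
Short position value = −(long value) = $0.077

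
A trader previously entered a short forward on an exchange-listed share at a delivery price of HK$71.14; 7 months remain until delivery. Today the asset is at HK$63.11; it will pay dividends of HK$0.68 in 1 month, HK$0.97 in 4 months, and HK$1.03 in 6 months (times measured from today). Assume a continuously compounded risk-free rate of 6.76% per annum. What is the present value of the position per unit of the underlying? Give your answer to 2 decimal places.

HK$7.90

PV(remaining dividends) I = 0.68·e^(−0.0676·1/12) + 0.97·e^(−0.0676·4/12) + 1.03·e^(−0.0676·6/12) = 2.6203
Current forward F = (S − I)·e^(rT) = (63.11 − 2.6203)·e^(0.0676·7/12) = 60.4897 × 1.040221 = 62.9227
Value (long) = (F − K)·e^(−rT) = (62.9227 − 71.14) × 0.961334 = -7.8996
Short position value = −(long value) = HK$7.90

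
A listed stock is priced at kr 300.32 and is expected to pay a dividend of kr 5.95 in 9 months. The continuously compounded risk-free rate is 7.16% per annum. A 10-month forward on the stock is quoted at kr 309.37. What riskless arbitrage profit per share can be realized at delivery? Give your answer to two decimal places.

PV(dividends) I = 5.95·e^(−0.0716·9/12) = 5.6389
Fair forward F* = (S − I)·e^(rT) = (300.32 − 5.6389)·e^0.059667 = 294.6811 × 1.061483 = 312.7990
Market kr 309.37 < fair 312.7990: forward underpriced → reverse cash-and-carry (short the stock, invest proceeds at r, pay the dividends, go long the forward).
Profit at T = |F_mkt − F*| = |309.37 − 312.7990| = kr 3.43 per share

kr 3.43 per share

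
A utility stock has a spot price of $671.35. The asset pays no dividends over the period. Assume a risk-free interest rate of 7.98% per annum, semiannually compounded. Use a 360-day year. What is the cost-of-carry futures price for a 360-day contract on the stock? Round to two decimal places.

$725.99

F = S · (1+r/2)^(2T)
= 671.35 × 1.081392
F = $725.99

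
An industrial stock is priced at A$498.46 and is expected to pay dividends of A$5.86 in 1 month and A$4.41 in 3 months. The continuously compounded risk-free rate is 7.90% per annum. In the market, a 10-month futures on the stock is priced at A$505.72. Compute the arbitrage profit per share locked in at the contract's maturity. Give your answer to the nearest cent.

A$15.82 per share

PV(dividends) I = 5.86·e^(−0.0790·1/12) + 4.41·e^(−0.0790·3/12) = 10.1453
Fair futures F* = (S − I)·e^(rT) = (498.46 − 10.1453)·e^0.065833 = 488.3147 × 1.068048 = 521.5435
Market A$505.72 < fair 521.5435: forward underpriced → reverse cash-and-carry (short the stock, invest proceeds at r, pay the dividends, go long the forward).
Profit at T = |F_mkt − F*| = |505.72 − 521.5435| = A$15.82 per share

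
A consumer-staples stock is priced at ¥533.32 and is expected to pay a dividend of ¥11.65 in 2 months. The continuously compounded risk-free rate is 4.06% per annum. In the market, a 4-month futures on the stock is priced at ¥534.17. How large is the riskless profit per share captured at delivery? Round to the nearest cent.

¥5.31 per share

PV(dividends) I = 11.65·e^(−0.0406·2/12) = 11.5714
Fair futures F* = (S − I)·e^(rT) = (533.32 − 11.5714)·e^0.013533 = 521.7486 × 1.013625 = 528.8574
Market ¥534.17 > fair 528.8574: forward overpriced → cash-and-carry (borrow at r, buy the stock and collect the dividends, short the forward).
Profit at T = |F_mkt − F*| = |534.17 − 528.8574| = ¥5.31 per share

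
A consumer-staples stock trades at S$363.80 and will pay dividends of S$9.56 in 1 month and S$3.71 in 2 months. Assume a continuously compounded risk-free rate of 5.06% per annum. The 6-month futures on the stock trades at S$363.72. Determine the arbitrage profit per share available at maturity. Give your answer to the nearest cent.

PV(dividends) I = 9.56·e^(−0.0506·1/12) + 3.71·e^(−0.0506·2/12) = 13.1986
Fair futures F* = (S − I)·e^(rT) = (363.80 − 13.1986)·e^0.025300 = 350.6014 × 1.025623 = 359.5849
Market S$363.72 > fair 359.5849: forward overpriced → cash-and-carry (borrow at r, buy the stock and collect the dividends, short the forward).
Profit at T = |F_mkt − F*| = |363.72 − 359.5849| = S$4.14 per share

S$4.14 per share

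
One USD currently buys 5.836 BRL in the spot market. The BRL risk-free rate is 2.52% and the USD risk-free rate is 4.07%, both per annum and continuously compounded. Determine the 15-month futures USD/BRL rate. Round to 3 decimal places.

5.724

F = S·e^((r_BRL − r_USD)T) = 5.836 · e^((0.0252 − 0.0407) × 15/12)
= 5.836 · e^-0.019375 = 5.836 × 0.980811
F = 5.724 BRL per USD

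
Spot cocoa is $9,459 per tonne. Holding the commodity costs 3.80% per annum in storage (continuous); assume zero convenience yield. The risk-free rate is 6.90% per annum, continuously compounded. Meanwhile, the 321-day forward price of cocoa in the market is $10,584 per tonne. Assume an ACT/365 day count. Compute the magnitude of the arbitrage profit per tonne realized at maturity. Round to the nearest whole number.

Fair forward: F* = S·e^(carry·T), with carry = (r + u) = 0.0690 + 0.0380 = 0.1070
F* = 9459 · e^(0.1070 × 321/365) = 9459 · e^0.094101 = 9459 × 1.098671 = $10392.3290
Market $10584 > fair $10392.3290: forward overpriced → cash-and-carry (buy spot, short the forward).
At maturity, profit = |F_mkt − F*| = |10584 − 10392.3290| = $192 per tonne

$192 per tonne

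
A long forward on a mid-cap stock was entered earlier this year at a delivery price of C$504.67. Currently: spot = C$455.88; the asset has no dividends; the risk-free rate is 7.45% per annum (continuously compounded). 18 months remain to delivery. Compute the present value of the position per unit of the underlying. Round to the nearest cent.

C$4.57

Current fair forward for the remaining 18 months: F = S·e^(r·T), r = 0.0745
F = 455.88 · e^(0.0745 × 18/12) = 455.88 × 1.118233 = 509.7801
Value of long forward = (F − K)·e^(−rT) = (509.7801 − 504.67) · e^(−0.0745·18/12)
= 5.1101 × 0.894268 = 4.57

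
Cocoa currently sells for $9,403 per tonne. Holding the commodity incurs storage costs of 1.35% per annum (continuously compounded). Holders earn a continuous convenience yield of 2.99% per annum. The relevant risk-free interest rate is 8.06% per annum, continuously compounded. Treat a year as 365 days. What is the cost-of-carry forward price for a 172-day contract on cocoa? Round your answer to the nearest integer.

$9,692 per tonne

Net carry = r + u − y = 0.0806 + 0.0135 − 0.0299 = 0.0642
F = S·e^((r+u−y)T) = 9403 · e^(0.0642 × 172/365) = 9403 · e^0.030253
= 9403 × 1.030715 = $9,692 per tonne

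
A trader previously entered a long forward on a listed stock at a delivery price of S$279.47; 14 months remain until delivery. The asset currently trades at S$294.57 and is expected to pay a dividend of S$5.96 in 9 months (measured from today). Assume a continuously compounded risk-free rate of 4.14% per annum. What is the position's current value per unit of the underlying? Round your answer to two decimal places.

S$22.50

PV(remaining dividends) I = 5.96·e^(−0.0414·9/12) = 5.7778
Current forward F = (S − I)·e^(rT) = (294.57 − 5.7778)·e^(0.0414·14/12) = 288.7922 × 1.049485 = 303.0831
Value (long) = (F − K)·e^(−rT) = (303.0831 − 279.47) × 0.952848 = 22.4997
Value = S$22.50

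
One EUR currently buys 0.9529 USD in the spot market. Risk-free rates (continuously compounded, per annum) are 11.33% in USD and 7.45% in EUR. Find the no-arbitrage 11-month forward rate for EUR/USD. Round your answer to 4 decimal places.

0.9874

F = S·e^((r_USD − r_EUR)T) = 0.9529 · e^((0.1133 − 0.0745) × 11/12)
= 0.9529 · e^0.035567 = 0.9529 × 1.036207
F = 0.9874 USD per EUR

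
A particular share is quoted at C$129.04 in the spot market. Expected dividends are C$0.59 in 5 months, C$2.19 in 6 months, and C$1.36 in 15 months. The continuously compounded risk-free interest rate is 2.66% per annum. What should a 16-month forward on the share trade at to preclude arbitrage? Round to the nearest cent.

PV(dividends) I = 0.59·e^(−0.0266·5/12) + 2.19·e^(−0.0266·6/12) + 1.36·e^(−0.0266·15/12)
I = 0.5835 + 2.1611 + 1.3155 = 4.0601
F = (S − I)·e^(rT) = (129.04 − 4.0601) · e^(0.0266·16/12)
= 124.9799 · e^0.035467 = 124.9799 × 1.036103 = C$129.49

C$129.49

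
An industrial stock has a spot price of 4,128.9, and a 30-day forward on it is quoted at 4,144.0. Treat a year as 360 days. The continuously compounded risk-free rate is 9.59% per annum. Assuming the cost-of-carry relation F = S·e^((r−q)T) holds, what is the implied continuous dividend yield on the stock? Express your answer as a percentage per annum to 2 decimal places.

5.21%

From F = S·e^((r−q)T): (r − q) = ln(F/S)/T
ln(4144.0/4128.9) = ln(1.003657) = 0.003650
(r − q) = 0.003650 / (30/360) = 0.043800
q = r − ln(F/S)/T = 0.0959 − 0.043800 = 0.052100
q = 5.21%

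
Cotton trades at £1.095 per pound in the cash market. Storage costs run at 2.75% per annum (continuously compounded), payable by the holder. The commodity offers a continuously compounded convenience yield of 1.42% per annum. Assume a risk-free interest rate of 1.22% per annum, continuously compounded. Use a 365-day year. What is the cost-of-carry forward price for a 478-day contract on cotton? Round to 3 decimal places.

£1.132 per pound

Net carry = r + u − y = 0.0122 + 0.0275 − 0.0142 = 0.0255
F = S·e^((r+u−y)T) = 1.095 · e^(0.0255 × 478/365) = 1.095 · e^0.033395
= 1.095 × 1.033959 = £1.132 per pound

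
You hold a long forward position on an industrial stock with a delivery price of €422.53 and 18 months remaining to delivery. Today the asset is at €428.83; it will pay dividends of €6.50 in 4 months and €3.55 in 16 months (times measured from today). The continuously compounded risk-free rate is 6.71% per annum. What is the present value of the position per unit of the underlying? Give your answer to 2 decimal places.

€37.16

PV(remaining dividends) I = 6.50·e^(−0.0671·4/12) + 3.55·e^(−0.0671·16/12) = 9.6024
Current forward F = (S − I)·e^(rT) = (428.83 − 9.6024)·e^(0.0671·18/12) = 419.2276 × 1.105890 = 463.6196
Value (long) = (F − K)·e^(−rT) = (463.6196 − 422.53) × 0.904249 = 37.1552
Value = €37.16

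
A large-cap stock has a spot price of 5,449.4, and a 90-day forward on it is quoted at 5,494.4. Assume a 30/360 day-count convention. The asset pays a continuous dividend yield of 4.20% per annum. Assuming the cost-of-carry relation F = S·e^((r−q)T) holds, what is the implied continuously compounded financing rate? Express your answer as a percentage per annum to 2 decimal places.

From F = S·e^((r−q)T): (r − q) = ln(F/S)/T
ln(5494.4/5449.4) = ln(1.008258) = 0.008224
(r − q) = 0.008224 / (90/360) = 0.032896
r = ln(F/S)/T + q = 0.032896 + 0.0420 = 0.074896
r = 7.49%

7.49%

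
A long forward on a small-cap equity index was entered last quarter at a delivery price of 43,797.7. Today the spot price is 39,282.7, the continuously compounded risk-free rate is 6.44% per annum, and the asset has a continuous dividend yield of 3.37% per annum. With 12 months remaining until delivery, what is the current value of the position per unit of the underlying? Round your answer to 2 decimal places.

Current fair forward for the remaining 12 months: F = S·e^((r − q)·T), (r − q) = 0.0644 − 0.0337 = 0.0307
F = 39282.7 · e^(0.0307 × 12/12) = 39282.7 × 1.03117610 = 40507.3814
Value of long forward = (F − K)·e^(−rT) = (40507.3814 − 43797.7) · e^(−0.0644·12/12)
= -3290.3186 × 0.93762987 = -3085.10

-3085.10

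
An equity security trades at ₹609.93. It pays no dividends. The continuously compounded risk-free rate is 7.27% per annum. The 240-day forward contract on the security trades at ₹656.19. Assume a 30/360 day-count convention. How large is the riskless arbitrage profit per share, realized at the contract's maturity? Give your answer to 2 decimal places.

₹15.97 per share

Fair forward: F* = S·e^(carry·T), with carry = r = 0.0727
F* = 609.93 · e^(0.0727 × 240/360) = 609.93 · e^0.048467 = 609.93 × 1.049661 = ₹640.2197
Market ₹656.19 > fair ₹640.2197: forward overpriced → cash-and-carry (buy spot, short the forward).
At maturity, profit = |F_mkt − F*| = |656.19 − 640.2197| = ₹15.97 per share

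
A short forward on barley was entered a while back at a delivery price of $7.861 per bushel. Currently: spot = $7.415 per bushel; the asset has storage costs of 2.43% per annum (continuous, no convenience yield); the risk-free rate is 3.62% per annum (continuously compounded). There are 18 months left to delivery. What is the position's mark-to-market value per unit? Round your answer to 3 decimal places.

-$0.245 per bushel

Current fair forward for the remaining 18 months: F = S·e^((r + u)·T), (r + u) = 0.0362 + 0.0243 = 0.0605
F = 7.415 · e^(0.0605 × 18/12) = 7.415 × 1.094995 = 8.1194
Value of long forward = (F − K)·e^(−rT) = (8.1194 − 7.861) · e^(−0.0362·18/12)
= 0.2584 × 0.947148 = 0.245
Short position value = −(long value) = -$0.245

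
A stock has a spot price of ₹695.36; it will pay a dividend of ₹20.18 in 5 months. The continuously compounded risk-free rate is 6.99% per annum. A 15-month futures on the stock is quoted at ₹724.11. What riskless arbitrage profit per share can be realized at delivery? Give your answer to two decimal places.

PV(dividends) I = 20.18·e^(−0.0699·5/12) = 19.6007
Fair futures F* = (S − I)·e^(rT) = (695.36 − 19.6007)·e^0.087375 = 675.7593 × 1.091306 = 737.4602
Market ₹724.11 < fair 737.4602: forward underpriced → reverse cash-and-carry (short the stock, invest proceeds at r, pay the dividends, go long the forward).
Profit at T = |F_mkt − F*| = |724.11 − 737.4602| = ₹13.35 per share

₹13.35 per share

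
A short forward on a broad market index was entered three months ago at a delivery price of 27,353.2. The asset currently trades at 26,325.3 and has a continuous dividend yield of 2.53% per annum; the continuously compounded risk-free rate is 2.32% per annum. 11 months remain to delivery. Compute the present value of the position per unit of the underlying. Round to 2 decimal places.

1055.83

Current fair forward for the remaining 11 months: F = S·e^((r − q)·T), (r − q) = 0.0232 − 0.0253 = -0.0021
F = 26325.3 · e^(-0.0021 × 11/12) = 26325.3 × 0.99807685 = 26274.6725
Value of long forward = (F − K)·e^(−rT) = (26274.6725 − 27353.2) · e^(−0.0232·11/12)
= -1078.5275 × 0.97895787 = -1055.83
Short position value = −(long value) = 1055.83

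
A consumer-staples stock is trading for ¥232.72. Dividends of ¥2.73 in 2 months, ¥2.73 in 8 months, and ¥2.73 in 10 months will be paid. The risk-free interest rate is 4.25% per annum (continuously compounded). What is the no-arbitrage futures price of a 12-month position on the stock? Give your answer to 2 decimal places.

¥234.48

PV(dividends) I = 2.73·e^(−0.0425·2/12) + 2.73·e^(−0.0425·8/12) + 2.73·e^(−0.0425·10/12)
I = 2.7107 + 2.6537 + 2.6350 = 7.9994
F = (S − I)·e^(rT) = (232.72 − 7.9994) · e^(0.0425·12/12)
= 224.7206 · e^0.042500 = 224.7206 × 1.043416 = ¥234.48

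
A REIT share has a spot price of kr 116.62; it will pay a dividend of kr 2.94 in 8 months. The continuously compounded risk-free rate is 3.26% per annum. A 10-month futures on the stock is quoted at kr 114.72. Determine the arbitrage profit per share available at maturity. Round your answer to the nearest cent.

kr 2.16 per share

PV(dividends) I = 2.94·e^(−0.0326·8/12) = 2.8768
Fair futures F* = (S − I)·e^(rT) = (116.62 − 2.8768)·e^0.027167 = 113.7432 × 1.027539 = 116.8756
Market kr 114.72 < fair 116.8756: forward underpriced → reverse cash-and-carry (short the stock, invest proceeds at r, pay the dividends, go long the forward).
Profit at T = |F_mkt − F*| = |114.72 − 116.8756| = kr 2.16 per share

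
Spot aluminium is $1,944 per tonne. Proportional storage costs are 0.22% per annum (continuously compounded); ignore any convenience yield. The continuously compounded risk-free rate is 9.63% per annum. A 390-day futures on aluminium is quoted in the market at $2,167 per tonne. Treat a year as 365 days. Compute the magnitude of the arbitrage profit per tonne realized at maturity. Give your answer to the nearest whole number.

$7 per tonne

Fair futures: F* = S·e^(carry·T), with carry = (r + u) = 0.0963 + 0.0022 = 0.0985
F* = 1944 · e^(0.0985 × 390/365) = 1944 · e^0.105247 = 1944 × 1.110985 = $2159.7548
Market $2167 > fair $2159.7548: forward overpriced → cash-and-carry (buy spot, short the forward).
At maturity, profit = |F_mkt − F*| = |2167 − 2159.7548| = $7 per tonne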